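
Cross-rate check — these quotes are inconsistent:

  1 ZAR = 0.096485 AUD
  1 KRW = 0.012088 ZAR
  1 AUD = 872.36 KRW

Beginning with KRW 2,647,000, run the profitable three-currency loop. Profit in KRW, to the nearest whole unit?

Profit: KRW 46,171

Profitable loop is KRW → ZAR → AUD → KRW:
KRW 2,647,000 × 0.012088 = ZAR 31,996.94
ZAR 31,996.94 × 0.096485 = AUD 3,087.22
AUD 3,087.22 × 872.36 = KRW 2,693,171
Profit = KRW 2,693,171 − KRW 2,647,000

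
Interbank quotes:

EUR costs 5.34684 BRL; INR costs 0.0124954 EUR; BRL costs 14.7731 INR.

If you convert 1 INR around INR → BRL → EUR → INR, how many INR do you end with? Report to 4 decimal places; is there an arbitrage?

1.0132 (arbitrage exists)

Around INR → BRL → EUR → INR: 1 ÷ 14.7731 ÷ 5.34684 ÷ 0.0124954 = 1.013167
Product > 1; profitable direction is INR → BRL → EUR → INR.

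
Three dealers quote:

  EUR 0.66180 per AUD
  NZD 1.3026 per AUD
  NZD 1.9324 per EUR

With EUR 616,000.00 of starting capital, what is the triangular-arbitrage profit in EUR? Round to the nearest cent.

Profitable loop is EUR → AUD → NZD → EUR:
EUR 616,000.00 ÷ 0.66180 = AUD 930,794.80
AUD 930,794.80 × 1.3026 = NZD 1,212,453.31
NZD 1,212,453.31 ÷ 1.9324 = EUR 627,433.92
Profit = EUR 627,433.92 − EUR 616,000.00

Profit: EUR 11,433.92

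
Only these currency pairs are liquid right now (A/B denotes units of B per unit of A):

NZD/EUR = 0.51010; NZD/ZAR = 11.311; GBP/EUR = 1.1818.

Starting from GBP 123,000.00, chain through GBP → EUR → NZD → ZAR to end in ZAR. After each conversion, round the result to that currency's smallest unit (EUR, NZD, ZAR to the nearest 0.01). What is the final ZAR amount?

ZAR 3,223,255.86

GBP 123,000.00 × 1.1818 = EUR 145,361.40
EUR 145,361.40 ÷ 0.51010 = NZD 284,966.48
NZD 284,966.48 × 11.311 = ZAR 3,223,255.86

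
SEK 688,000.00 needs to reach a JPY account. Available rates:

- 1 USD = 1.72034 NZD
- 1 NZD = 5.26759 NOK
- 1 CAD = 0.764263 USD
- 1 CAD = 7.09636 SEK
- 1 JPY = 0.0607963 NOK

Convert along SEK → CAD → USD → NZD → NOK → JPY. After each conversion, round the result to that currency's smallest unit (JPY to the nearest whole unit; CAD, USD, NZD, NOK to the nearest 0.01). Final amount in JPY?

JPY 11,044,467

SEK 688,000.00 ÷ 7.09636 = CAD 96,951.11
CAD 96,951.11 × 0.764263 = USD 74,096.15
USD 74,096.15 × 1.72034 = NZD 127,470.57
NZD 127,470.57 × 5.26759 = NOK 671,462.70
NOK 671,462.70 ÷ 0.0607963 = JPY 11,044,467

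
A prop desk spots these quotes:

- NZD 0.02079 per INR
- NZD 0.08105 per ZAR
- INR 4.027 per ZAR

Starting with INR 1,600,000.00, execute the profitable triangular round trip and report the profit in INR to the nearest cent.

Profit: INR 52,734.46

Profitable loop is INR → NZD → ZAR → INR:
INR 1,600,000.00 × 0.02079 = NZD 33,264.00
NZD 33,264.00 ÷ 0.08105 = ZAR 410,413.33
ZAR 410,413.33 × 4.027 = INR 1,652,734.46
Profit = INR 1,652,734.46 − INR 1,600,000.00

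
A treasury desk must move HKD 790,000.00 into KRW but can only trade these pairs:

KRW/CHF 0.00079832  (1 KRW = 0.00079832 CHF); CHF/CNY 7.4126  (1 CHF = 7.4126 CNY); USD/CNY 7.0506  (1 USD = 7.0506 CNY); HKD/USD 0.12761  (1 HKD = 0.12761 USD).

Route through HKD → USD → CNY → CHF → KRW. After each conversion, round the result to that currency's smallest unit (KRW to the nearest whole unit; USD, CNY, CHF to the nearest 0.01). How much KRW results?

HKD 790,000.00 × 0.12761 = USD 100,811.90
USD 100,811.90 × 7.0506 = CNY 710,784.38
CNY 710,784.38 ÷ 7.4126 = CHF 95,888.67
CHF 95,888.67 ÷ 0.00079832 = KRW 120,113,075

KRW 120,113,075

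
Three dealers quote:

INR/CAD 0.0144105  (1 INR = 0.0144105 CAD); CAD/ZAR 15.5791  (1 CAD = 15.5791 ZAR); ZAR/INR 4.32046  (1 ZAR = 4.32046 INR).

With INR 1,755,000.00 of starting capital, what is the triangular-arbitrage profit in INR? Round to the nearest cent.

Profitable loop is INR → ZAR → CAD → INR:
INR 1,755,000.00 ÷ 4.32046 = ZAR 406,206.75
ZAR 406,206.75 ÷ 15.5791 = CAD 26,073.83
CAD 26,073.83 ÷ 0.0144105 = INR 1,809,363.05
Profit = INR 1,809,363.05 − INR 1,755,000.00

Profit: INR 54,363.05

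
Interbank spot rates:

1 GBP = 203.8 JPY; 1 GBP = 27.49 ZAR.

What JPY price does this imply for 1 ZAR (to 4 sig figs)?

1 ZAR ÷ 27.49 = 0.0363769 GBP
0.0363769 GBP × 203.8 = 7.4136 JPY

ZAR/JPY = 7.414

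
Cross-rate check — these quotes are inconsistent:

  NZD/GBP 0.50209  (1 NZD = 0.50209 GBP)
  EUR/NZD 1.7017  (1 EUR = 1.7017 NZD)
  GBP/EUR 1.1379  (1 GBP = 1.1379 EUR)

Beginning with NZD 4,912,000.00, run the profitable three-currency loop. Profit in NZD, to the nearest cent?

Profit: NZD 140,306.51

Profitable loop is NZD → EUR → GBP → NZD:
NZD 4,912,000.00 ÷ 1.7017 = EUR 2,886,525.24
EUR 2,886,525.24 ÷ 1.1379 = GBP 2,536,712.58
GBP 2,536,712.58 ÷ 0.50209 = NZD 5,052,306.51
Profit = NZD 5,052,306.51 − NZD 4,912,000.00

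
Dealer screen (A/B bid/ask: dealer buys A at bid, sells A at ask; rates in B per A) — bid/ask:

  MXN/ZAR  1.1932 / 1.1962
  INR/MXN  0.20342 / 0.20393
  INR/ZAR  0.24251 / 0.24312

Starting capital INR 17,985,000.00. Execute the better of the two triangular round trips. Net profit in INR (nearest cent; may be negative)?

Best loop INR → MXN → ZAR → INR:
INR 17,985,000.00 × 0.20342 (sell INR at bid) = MXN 3,658,508.70
MXN 3,658,508.70 × 1.1932 (sell MXN at bid) = ZAR 4,365,332.58
ZAR 4,365,332.58 ÷ 0.24312 (buy INR at ask) = INR 17,955,464.71

Net result: INR -29,535.29 (no profitable arbitrage after spreads)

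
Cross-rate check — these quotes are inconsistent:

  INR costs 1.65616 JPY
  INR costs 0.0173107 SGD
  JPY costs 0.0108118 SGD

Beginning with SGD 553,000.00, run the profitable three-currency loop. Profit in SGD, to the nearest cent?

Profitable loop is SGD → INR → JPY → SGD:
SGD 553,000.00 ÷ 0.0173107 = INR 31,945,559.68
INR 31,945,559.68 × 1.65616 = JPY 52,906,958
JPY 52,906,958 × 0.0108118 = SGD 572,019.45
Profit = SGD 572,019.45 − SGD 553,000.00

Profit: SGD 19,019.45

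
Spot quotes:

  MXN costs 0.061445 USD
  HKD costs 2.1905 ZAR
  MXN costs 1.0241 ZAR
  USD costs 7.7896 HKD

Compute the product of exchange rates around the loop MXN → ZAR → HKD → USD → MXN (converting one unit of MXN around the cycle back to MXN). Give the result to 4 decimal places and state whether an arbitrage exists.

0.9768 (arbitrage exists)

Around MXN → ZAR → HKD → USD → MXN: 1 × 1.0241 ÷ 2.1905 ÷ 7.7896 ÷ 0.061445 = 0.976781
Product < 1; profitable direction is MXN → USD → HKD → ZAR → MXN.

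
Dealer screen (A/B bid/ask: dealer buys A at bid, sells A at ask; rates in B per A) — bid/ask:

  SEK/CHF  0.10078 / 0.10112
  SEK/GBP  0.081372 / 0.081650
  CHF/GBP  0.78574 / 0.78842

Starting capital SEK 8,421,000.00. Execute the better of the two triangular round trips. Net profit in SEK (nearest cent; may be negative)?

Net profit: SEK 173,962.07

Best loop SEK → GBP → CHF → SEK:
SEK 8,421,000.00 × 0.081372 (sell SEK at bid) = GBP 685,233.61
GBP 685,233.61 ÷ 0.78842 (buy CHF at ask) = CHF 869,122.56
CHF 869,122.56 ÷ 0.10112 (buy SEK at ask) = SEK 8,594,962.07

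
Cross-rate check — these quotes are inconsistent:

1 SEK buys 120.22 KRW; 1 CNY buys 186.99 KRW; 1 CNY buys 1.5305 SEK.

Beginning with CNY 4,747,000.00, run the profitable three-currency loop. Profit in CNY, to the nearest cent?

Profit: CNY 77,225.01

Profitable loop is CNY → KRW → SEK → CNY:
CNY 4,747,000.00 × 186.99 = KRW 887,641,530
KRW 887,641,530 ÷ 120.22 = SEK 7,383,476.38
SEK 7,383,476.38 ÷ 1.5305 = CNY 4,824,225.01
Profit = CNY 4,824,225.01 − CNY 4,747,000.00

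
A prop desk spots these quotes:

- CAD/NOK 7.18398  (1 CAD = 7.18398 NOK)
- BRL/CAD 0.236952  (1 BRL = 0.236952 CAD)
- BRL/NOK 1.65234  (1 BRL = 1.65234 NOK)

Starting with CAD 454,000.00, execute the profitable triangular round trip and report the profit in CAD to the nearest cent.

Profitable loop is CAD → NOK → BRL → CAD:
CAD 454,000.00 × 7.18398 = NOK 3,261,526.92
NOK 3,261,526.92 ÷ 1.65234 = BRL 1,973,883.66
BRL 1,973,883.66 × 0.236952 = CAD 467,715.68
Profit = CAD 467,715.68 − CAD 454,000.00

Profit: CAD 13,715.68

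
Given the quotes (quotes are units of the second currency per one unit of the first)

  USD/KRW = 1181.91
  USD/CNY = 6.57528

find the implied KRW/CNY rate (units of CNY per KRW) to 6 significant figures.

1 KRW ÷ 1181.91 = 0.000846088 USD
0.000846088 USD × 6.57528 = 0.00556327 CNY

KRW/CNY = 0.00556327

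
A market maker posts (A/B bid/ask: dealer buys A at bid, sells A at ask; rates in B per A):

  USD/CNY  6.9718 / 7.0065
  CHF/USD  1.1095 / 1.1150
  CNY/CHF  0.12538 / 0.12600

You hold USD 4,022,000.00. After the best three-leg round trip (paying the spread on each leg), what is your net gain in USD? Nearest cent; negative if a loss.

Best loop USD → CHF → CNY → USD:
USD 4,022,000.00 ÷ 1.1150 (buy CHF at ask) = CHF 3,607,174.89
CHF 3,607,174.89 ÷ 0.12600 (buy CNY at ask) = CNY 28,628,372.13
CNY 28,628,372.13 ÷ 7.0065 (buy USD at ask) = USD 4,085,973.33

Net profit: USD 63,973.33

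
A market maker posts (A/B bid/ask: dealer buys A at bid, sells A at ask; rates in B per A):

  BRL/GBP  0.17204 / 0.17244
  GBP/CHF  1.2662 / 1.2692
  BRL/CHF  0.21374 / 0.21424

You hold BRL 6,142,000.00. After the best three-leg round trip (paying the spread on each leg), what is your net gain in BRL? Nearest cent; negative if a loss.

Best loop BRL → GBP → CHF → BRL:
BRL 6,142,000.00 × 0.17204 (sell BRL at bid) = GBP 1,056,669.68
GBP 1,056,669.68 × 1.2662 (sell GBP at bid) = CHF 1,337,955.15
CHF 1,337,955.15 ÷ 0.21424 (buy BRL at ask) = BRL 6,245,122.99

Net profit: BRL 103,122.99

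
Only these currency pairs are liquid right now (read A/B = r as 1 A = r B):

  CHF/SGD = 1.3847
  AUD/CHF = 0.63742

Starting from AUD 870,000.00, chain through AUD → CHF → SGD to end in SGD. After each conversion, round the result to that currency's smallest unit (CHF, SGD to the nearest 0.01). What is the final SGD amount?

SGD 767,892.86

AUD 870,000.00 × 0.63742 = CHF 554,555.40
CHF 554,555.40 × 1.3847 = SGD 767,892.86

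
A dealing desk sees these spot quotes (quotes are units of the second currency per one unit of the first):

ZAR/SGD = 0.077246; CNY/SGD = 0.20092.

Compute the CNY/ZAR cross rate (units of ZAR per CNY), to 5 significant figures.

CNY/ZAR = 2.6010

1 CNY × 0.20092 = 0.20092 SGD
0.20092 SGD ÷ 0.077246 = 2.60104 ZAR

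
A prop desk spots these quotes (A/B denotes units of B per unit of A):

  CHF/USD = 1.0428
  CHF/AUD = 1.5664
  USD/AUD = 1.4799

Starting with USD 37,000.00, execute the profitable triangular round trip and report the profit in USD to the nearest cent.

Profitable loop is USD → CHF → AUD → USD:
USD 37,000.00 ÷ 1.0428 = CHF 35,481.40
CHF 35,481.40 × 1.5664 = AUD 55,578.06
AUD 55,578.06 ÷ 1.4799 = USD 37,555.28
Profit = USD 37,555.28 − USD 37,000.00

Profit: USD 555.28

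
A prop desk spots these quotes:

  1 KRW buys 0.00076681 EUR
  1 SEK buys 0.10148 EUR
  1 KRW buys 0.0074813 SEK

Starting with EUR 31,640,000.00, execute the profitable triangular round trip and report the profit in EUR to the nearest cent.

Profitable loop is EUR → SEK → KRW → EUR:
EUR 31,640,000.00 ÷ 0.10148 = SEK 311,785,573.51
SEK 311,785,573.51 ÷ 0.0074813 = KRW 41,675,320,267
KRW 41,675,320,267 × 0.00076681 = EUR 31,957,052.33
Profit = EUR 31,957,052.33 − EUR 31,640,000.00

Profit: EUR 317,052.33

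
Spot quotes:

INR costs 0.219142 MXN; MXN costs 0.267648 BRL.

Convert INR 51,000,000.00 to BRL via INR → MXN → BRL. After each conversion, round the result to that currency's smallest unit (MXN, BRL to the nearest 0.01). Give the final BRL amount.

INR 51,000,000.00 × 0.219142 = MXN 11,176,242.00
MXN 11,176,242.00 × 0.267648 = BRL 2,991,298.82

BRL 2,991,298.82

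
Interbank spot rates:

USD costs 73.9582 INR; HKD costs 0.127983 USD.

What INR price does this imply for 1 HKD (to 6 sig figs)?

1 HKD × 0.127983 = 0.127983 USD
0.127983 USD × 73.9582 = 9.46539 INR

HKD/INR = 9.46539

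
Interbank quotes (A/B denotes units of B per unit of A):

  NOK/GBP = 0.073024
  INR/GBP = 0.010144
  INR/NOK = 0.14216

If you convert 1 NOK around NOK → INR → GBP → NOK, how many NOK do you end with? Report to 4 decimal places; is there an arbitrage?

0.9772 (arbitrage exists)

Around NOK → INR → GBP → NOK: 1 ÷ 0.14216 × 0.010144 ÷ 0.073024 = 0.977161
Product < 1; profitable direction is NOK → GBP → INR → NOK.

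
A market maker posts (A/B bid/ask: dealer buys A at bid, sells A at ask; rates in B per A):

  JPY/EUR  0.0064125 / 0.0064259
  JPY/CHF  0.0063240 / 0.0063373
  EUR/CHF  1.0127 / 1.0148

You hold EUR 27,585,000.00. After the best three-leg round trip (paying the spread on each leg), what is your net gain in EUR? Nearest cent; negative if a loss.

Net profit: EUR 681,817.16

Best loop EUR → CHF → JPY → EUR:
EUR 27,585,000.00 × 1.0127 (sell EUR at bid) = CHF 27,935,329.50
CHF 27,935,329.50 ÷ 0.0063373 (buy JPY at ask) = JPY 4,408,080,649
JPY 4,408,080,649 × 0.0064125 (sell JPY at bid) = EUR 28,266,817.16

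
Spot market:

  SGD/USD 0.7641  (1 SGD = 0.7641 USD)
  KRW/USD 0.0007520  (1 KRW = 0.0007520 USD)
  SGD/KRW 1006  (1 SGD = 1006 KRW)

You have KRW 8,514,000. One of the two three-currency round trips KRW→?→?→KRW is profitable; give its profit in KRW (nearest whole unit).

Profit: KRW 85,397

Profitable loop is KRW → SGD → USD → KRW:
KRW 8,514,000 ÷ 1006 = SGD 8,463.22
SGD 8,463.22 × 0.7641 = USD 6,466.75
USD 6,466.75 ÷ 0.0007520 = KRW 8,599,397
Profit = KRW 8,599,397 − KRW 8,514,000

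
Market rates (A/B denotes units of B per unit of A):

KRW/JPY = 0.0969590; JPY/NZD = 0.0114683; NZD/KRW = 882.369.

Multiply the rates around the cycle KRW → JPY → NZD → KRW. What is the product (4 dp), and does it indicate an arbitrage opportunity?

Around KRW → JPY → NZD → KRW: 1 × 0.0969590 × 0.0114683 × 882.369 = 0.981155
Product < 1; profitable direction is KRW → NZD → JPY → KRW.

0.9812 (arbitrage exists)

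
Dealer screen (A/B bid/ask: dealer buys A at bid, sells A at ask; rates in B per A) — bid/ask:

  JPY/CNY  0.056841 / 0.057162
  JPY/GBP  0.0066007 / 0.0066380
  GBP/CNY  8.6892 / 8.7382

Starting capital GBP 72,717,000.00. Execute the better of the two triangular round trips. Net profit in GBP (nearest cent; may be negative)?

Net profit: GBP 245,268.10

Best loop GBP → CNY → JPY → GBP:
GBP 72,717,000.00 × 8.6892 (sell GBP at bid) = CNY 631,852,556.40
CNY 631,852,556.40 ÷ 0.057162 (buy JPY at ask) = JPY 11,053,716,742
JPY 11,053,716,742 × 0.0066007 (sell JPY at bid) = GBP 72,962,268.10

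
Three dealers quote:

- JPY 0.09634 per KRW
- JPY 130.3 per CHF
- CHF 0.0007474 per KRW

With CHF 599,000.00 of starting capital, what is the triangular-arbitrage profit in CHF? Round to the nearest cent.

Profitable loop is CHF → JPY → KRW → CHF:
CHF 599,000.00 × 130.3 = JPY 78,049,700
JPY 78,049,700 ÷ 0.09634 = KRW 810,148,433
KRW 810,148,433 × 0.0007474 = CHF 605,504.94
Profit = CHF 605,504.94 − CHF 599,000.00

Profit: CHF 6,504.94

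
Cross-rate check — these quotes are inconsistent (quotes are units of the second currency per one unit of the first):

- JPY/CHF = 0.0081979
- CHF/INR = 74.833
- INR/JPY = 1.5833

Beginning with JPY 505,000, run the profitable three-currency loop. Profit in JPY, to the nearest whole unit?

Profit: JPY 14,915

Profitable loop is JPY → INR → CHF → JPY:
JPY 505,000 ÷ 1.5833 = INR 318,954.08
INR 318,954.08 ÷ 74.833 = CHF 4,262.21
CHF 4,262.21 ÷ 0.0081979 = JPY 519,915
Profit = JPY 519,915 − JPY 505,000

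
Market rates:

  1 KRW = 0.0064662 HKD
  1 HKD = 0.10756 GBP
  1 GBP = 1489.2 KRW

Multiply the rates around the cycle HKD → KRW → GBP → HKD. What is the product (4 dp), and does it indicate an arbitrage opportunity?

0.9655 (arbitrage exists)

Around HKD → KRW → GBP → HKD: 1 ÷ 0.0064662 ÷ 1489.2 ÷ 0.10756 = 0.965488
Product < 1; profitable direction is HKD → GBP → KRW → HKD.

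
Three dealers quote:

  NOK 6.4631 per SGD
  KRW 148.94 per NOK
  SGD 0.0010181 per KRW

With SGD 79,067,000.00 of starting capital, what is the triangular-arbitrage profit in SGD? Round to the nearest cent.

Profitable loop is SGD → KRW → NOK → SGD:
SGD 79,067,000.00 ÷ 0.0010181 = KRW 77,661,329,928
KRW 77,661,329,928 ÷ 148.94 = NOK 521,426,949.97
NOK 521,426,949.97 ÷ 6.4631 = SGD 80,677,530.90
Profit = SGD 80,677,530.90 − SGD 79,067,000.00

Profit: SGD 1,610,530.90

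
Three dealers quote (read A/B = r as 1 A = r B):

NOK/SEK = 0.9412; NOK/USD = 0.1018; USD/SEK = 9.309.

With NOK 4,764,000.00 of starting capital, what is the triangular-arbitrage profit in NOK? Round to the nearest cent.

Profitable loop is NOK → USD → SEK → NOK:
NOK 4,764,000.00 × 0.1018 = USD 484,975.20
USD 484,975.20 × 9.309 = SEK 4,514,634.14
SEK 4,514,634.14 ÷ 0.9412 = NOK 4,796,678.85
Profit = NOK 4,796,678.85 − NOK 4,764,000.00

Profit: NOK 32,678.85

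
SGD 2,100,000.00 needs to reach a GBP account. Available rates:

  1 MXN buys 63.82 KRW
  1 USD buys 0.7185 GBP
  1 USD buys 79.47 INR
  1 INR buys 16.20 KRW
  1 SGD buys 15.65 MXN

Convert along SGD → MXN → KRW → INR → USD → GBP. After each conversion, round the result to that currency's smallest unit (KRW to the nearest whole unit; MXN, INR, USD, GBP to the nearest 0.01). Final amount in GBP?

SGD 2,100,000.00 × 15.65 = MXN 32,865,000.00
MXN 32,865,000.00 × 63.82 = KRW 2,097,444,300
KRW 2,097,444,300 ÷ 16.20 = INR 129,471,870.37
INR 129,471,870.37 ÷ 79.47 = USD 1,629,191.78
USD 1,629,191.78 × 0.7185 = GBP 1,170,574.29

GBP 1,170,574.29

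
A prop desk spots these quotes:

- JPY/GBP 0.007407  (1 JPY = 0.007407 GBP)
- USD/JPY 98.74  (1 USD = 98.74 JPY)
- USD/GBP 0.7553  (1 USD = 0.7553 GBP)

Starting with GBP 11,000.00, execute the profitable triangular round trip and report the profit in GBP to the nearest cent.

Profit: GBP 359.96

Profitable loop is GBP → JPY → USD → GBP:
GBP 11,000.00 ÷ 0.007407 = JPY 1,485,082
JPY 1,485,082 ÷ 98.74 = USD 15,040.32
USD 15,040.32 × 0.7553 = GBP 11,359.96
Profit = GBP 11,359.96 − GBP 11,000.00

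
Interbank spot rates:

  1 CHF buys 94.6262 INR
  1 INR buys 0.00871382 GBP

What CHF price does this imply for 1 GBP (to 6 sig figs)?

1 GBP ÷ 0.00871382 = 114.76 INR
114.76 INR ÷ 94.6262 = 1.21277 CHF

GBP/CHF = 1.21277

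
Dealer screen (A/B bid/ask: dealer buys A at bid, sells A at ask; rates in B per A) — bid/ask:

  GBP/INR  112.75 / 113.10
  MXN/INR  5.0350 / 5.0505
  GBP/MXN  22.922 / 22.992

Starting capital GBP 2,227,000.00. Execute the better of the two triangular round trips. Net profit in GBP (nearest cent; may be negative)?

Best loop GBP → MXN → INR → GBP:
GBP 2,227,000.00 × 22.922 (sell GBP at bid) = MXN 51,047,294.00
MXN 51,047,294.00 × 5.0350 (sell MXN at bid) = INR 257,023,125.29
INR 257,023,125.29 ÷ 113.10 (buy GBP at ask) = GBP 2,272,529.84

Net profit: GBP 45,529.84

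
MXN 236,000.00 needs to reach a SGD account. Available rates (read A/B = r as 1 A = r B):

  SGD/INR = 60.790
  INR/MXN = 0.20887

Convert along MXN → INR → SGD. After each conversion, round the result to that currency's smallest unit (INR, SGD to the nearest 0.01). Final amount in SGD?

SGD 18,586.76

MXN 236,000.00 ÷ 0.20887 = INR 1,129,889.40
INR 1,129,889.40 ÷ 60.790 = SGD 18,586.76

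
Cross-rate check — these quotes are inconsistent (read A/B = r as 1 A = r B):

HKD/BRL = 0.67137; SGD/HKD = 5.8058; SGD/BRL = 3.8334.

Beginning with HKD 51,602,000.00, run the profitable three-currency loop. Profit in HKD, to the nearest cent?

Profitable loop is HKD → BRL → SGD → HKD:
HKD 51,602,000.00 × 0.67137 = BRL 34,644,034.74
BRL 34,644,034.74 ÷ 3.8334 = SGD 9,037,417.11
SGD 9,037,417.11 × 5.8058 = HKD 52,469,436.24
Profit = HKD 52,469,436.24 − HKD 51,602,000.00

Profit: HKD 867,436.24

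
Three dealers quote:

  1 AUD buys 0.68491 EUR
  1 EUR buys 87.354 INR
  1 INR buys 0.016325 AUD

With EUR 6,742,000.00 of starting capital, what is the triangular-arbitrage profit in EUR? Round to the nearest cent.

Profit: EUR 160,704.07

Profitable loop is EUR → AUD → INR → EUR:
EUR 6,742,000.00 ÷ 0.68491 = AUD 9,843,629.09
AUD 9,843,629.09 ÷ 0.016325 = INR 602,978,811.02
INR 602,978,811.02 ÷ 87.354 = EUR 6,902,704.07
Profit = EUR 6,902,704.07 − EUR 6,742,000.00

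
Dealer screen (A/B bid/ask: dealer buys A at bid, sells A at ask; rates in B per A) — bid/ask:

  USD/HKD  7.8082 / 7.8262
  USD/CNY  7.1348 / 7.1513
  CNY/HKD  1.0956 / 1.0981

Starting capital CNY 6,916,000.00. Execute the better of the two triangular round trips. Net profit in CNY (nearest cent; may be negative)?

Net result: CNY -8,229.99 (no profitable arbitrage after spreads)

Best loop CNY → HKD → USD → CNY:
CNY 6,916,000.00 × 1.0956 (sell CNY at bid) = HKD 7,577,169.60
HKD 7,577,169.60 ÷ 7.8262 (buy USD at ask) = USD 968,179.91
USD 968,179.91 × 7.1348 (sell USD at bid) = CNY 6,907,770.01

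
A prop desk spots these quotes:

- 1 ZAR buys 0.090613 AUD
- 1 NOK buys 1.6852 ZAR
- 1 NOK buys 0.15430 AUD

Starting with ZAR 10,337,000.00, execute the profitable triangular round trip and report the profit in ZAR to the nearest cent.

Profitable loop is ZAR → NOK → AUD → ZAR:
ZAR 10,337,000.00 ÷ 1.6852 = NOK 6,133,990.03
NOK 6,133,990.03 × 0.15430 = AUD 946,474.66
AUD 946,474.66 ÷ 0.090613 = ZAR 10,445,241.43
Profit = ZAR 10,445,241.43 − ZAR 10,337,000.00

Profit: ZAR 108,241.43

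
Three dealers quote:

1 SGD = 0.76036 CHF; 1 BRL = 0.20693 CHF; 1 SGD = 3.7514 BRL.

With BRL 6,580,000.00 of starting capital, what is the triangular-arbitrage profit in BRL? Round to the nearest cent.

Profitable loop is BRL → CHF → SGD → BRL:
BRL 6,580,000.00 × 0.20693 = CHF 1,361,599.40
CHF 1,361,599.40 ÷ 0.76036 = SGD 1,790,729.92
SGD 1,790,729.92 × 3.7514 = BRL 6,717,744.21
Profit = BRL 6,717,744.21 − BRL 6,580,000.00

Profit: BRL 137,744.21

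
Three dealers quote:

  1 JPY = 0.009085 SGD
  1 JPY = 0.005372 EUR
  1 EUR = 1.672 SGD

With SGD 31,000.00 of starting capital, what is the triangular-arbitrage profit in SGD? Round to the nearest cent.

Profitable loop is SGD → EUR → JPY → SGD:
SGD 31,000.00 ÷ 1.672 = EUR 18,540.67
EUR 18,540.67 ÷ 0.005372 = JPY 3,451,353
JPY 3,451,353 × 0.009085 = SGD 31,355.54
Profit = SGD 31,355.54 − SGD 31,000.00

Profit: SGD 355.54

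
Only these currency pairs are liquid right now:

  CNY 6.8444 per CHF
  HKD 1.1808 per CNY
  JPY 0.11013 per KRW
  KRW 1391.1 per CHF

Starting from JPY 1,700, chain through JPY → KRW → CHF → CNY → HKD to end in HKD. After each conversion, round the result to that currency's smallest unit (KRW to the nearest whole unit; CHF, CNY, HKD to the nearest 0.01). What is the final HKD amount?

HKD 89.71

JPY 1,700 ÷ 0.11013 = KRW 15,436
KRW 15,436 ÷ 1391.1 = CHF 11.10
CHF 11.10 × 6.8444 = CNY 75.97
CNY 75.97 × 1.1808 = HKD 89.71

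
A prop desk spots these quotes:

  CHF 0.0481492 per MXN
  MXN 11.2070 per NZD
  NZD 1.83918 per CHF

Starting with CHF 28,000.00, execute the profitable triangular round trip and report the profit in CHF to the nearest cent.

Profitable loop is CHF → MXN → NZD → CHF:
CHF 28,000.00 ÷ 0.0481492 = MXN 581,525.76
MXN 581,525.76 ÷ 11.2070 = NZD 51,889.51
NZD 51,889.51 ÷ 1.83918 = CHF 28,213.39
Profit = CHF 28,213.39 − CHF 28,000.00

Profit: CHF 213.39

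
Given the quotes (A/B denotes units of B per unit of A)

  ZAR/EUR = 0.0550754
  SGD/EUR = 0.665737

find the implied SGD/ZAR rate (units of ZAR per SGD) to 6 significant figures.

1 SGD × 0.665737 = 0.665737 EUR
0.665737 EUR ÷ 0.0550754 = 12.0877 ZAR

SGD/ZAR = 12.0877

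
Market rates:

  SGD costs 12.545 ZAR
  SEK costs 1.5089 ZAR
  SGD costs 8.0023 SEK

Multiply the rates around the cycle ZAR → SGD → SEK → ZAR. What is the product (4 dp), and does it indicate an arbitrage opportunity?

0.9625 (arbitrage exists)

Around ZAR → SGD → SEK → ZAR: 1 ÷ 12.545 × 8.0023 × 1.5089 = 0.962509
Product < 1; profitable direction is ZAR → SEK → SGD → ZAR.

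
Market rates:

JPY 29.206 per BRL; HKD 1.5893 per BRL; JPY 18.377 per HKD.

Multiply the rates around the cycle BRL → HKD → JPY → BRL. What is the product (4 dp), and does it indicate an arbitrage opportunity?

Around BRL → HKD → JPY → BRL: 1 × 1.5893 × 18.377 ÷ 29.206 = 1.000019
Product ≈ 1 (deviation 0.002%, within rounding noise).

1.0000 (no arbitrage)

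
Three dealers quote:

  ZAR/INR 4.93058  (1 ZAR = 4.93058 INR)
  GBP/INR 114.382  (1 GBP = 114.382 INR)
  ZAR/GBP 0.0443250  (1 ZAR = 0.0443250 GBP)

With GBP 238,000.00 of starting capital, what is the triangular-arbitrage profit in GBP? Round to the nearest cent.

Profit: GBP 6,728.97

Profitable loop is GBP → INR → ZAR → GBP:
GBP 238,000.00 × 114.382 = INR 27,222,916.00
INR 27,222,916.00 ÷ 4.93058 = ZAR 5,521,240.10
ZAR 5,521,240.10 × 0.0443250 = GBP 244,728.97
Profit = GBP 244,728.97 − GBP 238,000.00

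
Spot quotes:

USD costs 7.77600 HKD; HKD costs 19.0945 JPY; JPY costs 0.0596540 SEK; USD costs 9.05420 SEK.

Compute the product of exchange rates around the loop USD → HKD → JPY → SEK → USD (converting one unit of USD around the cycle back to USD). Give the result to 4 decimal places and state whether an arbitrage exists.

0.9783 (arbitrage exists)

Around USD → HKD → JPY → SEK → USD: 1 × 7.77600 × 19.0945 × 0.0596540 ÷ 9.05420 = 0.978259
Product < 1; profitable direction is USD → SEK → JPY → HKD → USD.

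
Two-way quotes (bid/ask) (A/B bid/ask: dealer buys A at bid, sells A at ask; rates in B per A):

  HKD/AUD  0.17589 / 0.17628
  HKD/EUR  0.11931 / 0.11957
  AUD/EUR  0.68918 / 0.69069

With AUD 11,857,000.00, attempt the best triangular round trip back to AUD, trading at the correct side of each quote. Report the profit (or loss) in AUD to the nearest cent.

Best loop AUD → EUR → HKD → AUD:
AUD 11,857,000.00 × 0.68918 (sell AUD at bid) = EUR 8,171,607.26
EUR 8,171,607.26 ÷ 0.11957 (buy HKD at ask) = HKD 68,341,617.96
HKD 68,341,617.96 × 0.17589 (sell HKD at bid) = AUD 12,020,607.18

Net profit: AUD 163,607.18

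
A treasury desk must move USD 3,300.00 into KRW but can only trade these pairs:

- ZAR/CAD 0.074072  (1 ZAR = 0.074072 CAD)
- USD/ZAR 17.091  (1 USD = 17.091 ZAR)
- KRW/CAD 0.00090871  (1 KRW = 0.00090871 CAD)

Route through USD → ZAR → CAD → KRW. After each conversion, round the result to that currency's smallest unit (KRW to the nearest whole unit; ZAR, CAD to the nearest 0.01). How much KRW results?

USD 3,300.00 × 17.091 = ZAR 56,400.30
ZAR 56,400.30 × 0.074072 = CAD 4,177.68
CAD 4,177.68 ÷ 0.00090871 = KRW 4,597,374

KRW 4,597,374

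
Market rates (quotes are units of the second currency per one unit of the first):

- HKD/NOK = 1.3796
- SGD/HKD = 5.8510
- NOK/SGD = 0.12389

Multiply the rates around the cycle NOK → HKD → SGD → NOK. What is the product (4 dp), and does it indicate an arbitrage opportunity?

Around NOK → HKD → SGD → NOK: 1 ÷ 1.3796 ÷ 5.8510 ÷ 0.12389 = 0.999955
Product ≈ 1 (deviation 0.004%, within rounding noise).

1.0000 (no arbitrage)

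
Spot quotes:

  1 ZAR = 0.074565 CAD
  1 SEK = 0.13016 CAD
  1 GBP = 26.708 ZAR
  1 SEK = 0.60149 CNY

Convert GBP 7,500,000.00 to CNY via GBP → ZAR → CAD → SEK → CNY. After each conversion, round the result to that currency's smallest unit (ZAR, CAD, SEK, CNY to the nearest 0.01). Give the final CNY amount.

GBP 7,500,000.00 × 26.708 = ZAR 200,310,000.00
ZAR 200,310,000.00 × 0.074565 = CAD 14,936,115.15
CAD 14,936,115.15 ÷ 0.13016 = SEK 114,751,960.28
SEK 114,751,960.28 × 0.60149 = CNY 69,022,156.59

CNY 69,022,156.59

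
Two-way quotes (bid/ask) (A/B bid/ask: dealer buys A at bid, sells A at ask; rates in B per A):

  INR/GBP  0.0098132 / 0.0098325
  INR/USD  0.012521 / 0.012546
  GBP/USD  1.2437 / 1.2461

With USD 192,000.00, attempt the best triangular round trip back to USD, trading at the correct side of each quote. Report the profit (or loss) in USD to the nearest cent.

Best loop USD → GBP → INR → USD:
USD 192,000.00 ÷ 1.2461 (buy GBP at ask) = GBP 154,080.73
GBP 154,080.73 ÷ 0.0098325 (buy INR at ask) = INR 15,670,554.98
INR 15,670,554.98 × 0.012521 (sell INR at bid) = USD 196,211.02

Net profit: USD 4,211.02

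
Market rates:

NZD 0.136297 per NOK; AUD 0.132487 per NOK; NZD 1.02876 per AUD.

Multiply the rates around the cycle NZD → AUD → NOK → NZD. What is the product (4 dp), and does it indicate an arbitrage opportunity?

1.0000 (no arbitrage)

Around NZD → AUD → NOK → NZD: 1 ÷ 1.02876 ÷ 0.132487 × 0.136297 = 0.999998
Product ≈ 1 (deviation 0.000%, within rounding noise).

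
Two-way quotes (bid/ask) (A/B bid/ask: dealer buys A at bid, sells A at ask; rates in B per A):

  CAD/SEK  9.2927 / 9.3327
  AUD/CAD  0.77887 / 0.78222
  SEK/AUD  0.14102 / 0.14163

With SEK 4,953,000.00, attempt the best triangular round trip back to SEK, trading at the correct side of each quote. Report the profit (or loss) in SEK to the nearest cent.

Best loop SEK → AUD → CAD → SEK:
SEK 4,953,000.00 × 0.14102 (sell SEK at bid) = AUD 698,472.06
AUD 698,472.06 × 0.77887 (sell AUD at bid) = CAD 544,018.93
CAD 544,018.93 × 9.2927 (sell CAD at bid) = SEK 5,055,404.74

Net profit: SEK 102,404.74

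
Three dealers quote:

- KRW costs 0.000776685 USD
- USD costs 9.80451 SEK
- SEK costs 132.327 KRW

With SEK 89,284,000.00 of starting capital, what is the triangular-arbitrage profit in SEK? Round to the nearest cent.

Profitable loop is SEK → KRW → USD → SEK:
SEK 89,284,000.00 × 132.327 = KRW 11,814,683,868
KRW 11,814,683,868 × 0.000776685 = USD 9,176,287.74
USD 9,176,287.74 × 9.80451 = SEK 89,969,004.91
Profit = SEK 89,969,004.91 − SEK 89,284,000.00

Profit: SEK 685,004.91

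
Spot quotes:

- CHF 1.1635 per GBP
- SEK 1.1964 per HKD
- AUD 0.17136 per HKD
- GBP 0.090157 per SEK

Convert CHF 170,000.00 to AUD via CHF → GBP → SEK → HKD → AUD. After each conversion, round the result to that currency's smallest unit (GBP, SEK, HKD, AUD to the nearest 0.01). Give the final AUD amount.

CHF 170,000.00 ÷ 1.1635 = GBP 146,110.87
GBP 146,110.87 ÷ 0.090157 = SEK 1,620,627.02
SEK 1,620,627.02 ÷ 1.1964 = HKD 1,354,586.28
HKD 1,354,586.28 × 0.17136 = AUD 232,121.90

AUD 232,121.90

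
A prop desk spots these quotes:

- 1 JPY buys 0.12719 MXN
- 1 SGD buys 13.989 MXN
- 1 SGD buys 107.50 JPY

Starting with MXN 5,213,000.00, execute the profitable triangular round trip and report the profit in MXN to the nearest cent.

Profitable loop is MXN → JPY → SGD → MXN:
MXN 5,213,000.00 ÷ 0.12719 = JPY 40,985,927
JPY 40,985,927 ÷ 107.50 = SGD 381,264.43
SGD 381,264.43 × 13.989 = MXN 5,333,508.16
Profit = MXN 5,333,508.16 − MXN 5,213,000.00

Profit: MXN 120,508.16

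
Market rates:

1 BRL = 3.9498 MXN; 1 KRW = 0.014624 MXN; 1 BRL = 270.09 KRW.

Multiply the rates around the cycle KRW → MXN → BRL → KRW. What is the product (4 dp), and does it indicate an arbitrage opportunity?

Around KRW → MXN → BRL → KRW: 1 × 0.014624 ÷ 3.9498 × 270.09 = 0.999999
Product ≈ 1 (deviation 0.000%, within rounding noise).

1.0000 (no arbitrage)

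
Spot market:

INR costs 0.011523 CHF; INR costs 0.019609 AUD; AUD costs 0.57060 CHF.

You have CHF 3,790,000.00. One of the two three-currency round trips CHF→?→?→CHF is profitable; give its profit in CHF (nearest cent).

Profitable loop is CHF → AUD → INR → CHF:
CHF 3,790,000.00 ÷ 0.57060 = AUD 6,642,131.09
AUD 6,642,131.09 ÷ 0.019609 = INR 338,728,700.60
INR 338,728,700.60 × 0.011523 = CHF 3,903,170.82
Profit = CHF 3,903,170.82 − CHF 3,790,000.00

Profit: CHF 113,170.82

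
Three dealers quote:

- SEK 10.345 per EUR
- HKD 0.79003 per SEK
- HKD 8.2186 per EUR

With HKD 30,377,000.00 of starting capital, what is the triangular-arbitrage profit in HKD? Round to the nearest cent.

Profitable loop is HKD → SEK → EUR → HKD:
HKD 30,377,000.00 ÷ 0.79003 = SEK 38,450,438.59
SEK 38,450,438.59 ÷ 10.345 = EUR 3,716,813.78
EUR 3,716,813.78 × 8.2186 = HKD 30,547,005.76
Profit = HKD 30,547,005.76 − HKD 30,377,000.00

Profit: HKD 170,005.76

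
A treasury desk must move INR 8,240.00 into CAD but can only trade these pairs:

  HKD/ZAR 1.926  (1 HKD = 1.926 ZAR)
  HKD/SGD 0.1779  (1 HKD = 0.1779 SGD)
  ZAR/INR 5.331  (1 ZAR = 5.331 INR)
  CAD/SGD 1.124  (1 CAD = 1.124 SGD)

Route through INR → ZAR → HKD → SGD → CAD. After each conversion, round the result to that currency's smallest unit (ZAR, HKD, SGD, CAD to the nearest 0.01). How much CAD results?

CAD 127.02

INR 8,240.00 ÷ 5.331 = ZAR 1,545.68
ZAR 1,545.68 ÷ 1.926 = HKD 802.53
HKD 802.53 × 0.1779 = SGD 142.77
SGD 142.77 ÷ 1.124 = CAD 127.02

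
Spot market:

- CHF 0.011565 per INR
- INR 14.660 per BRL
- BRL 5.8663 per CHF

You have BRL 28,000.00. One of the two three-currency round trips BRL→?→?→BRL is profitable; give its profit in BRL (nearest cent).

Profit: BRL 152.32

Profitable loop is BRL → CHF → INR → BRL:
BRL 28,000.00 ÷ 5.8663 = CHF 4,773.03
CHF 4,773.03 ÷ 0.011565 = INR 412,712.98
INR 412,712.98 ÷ 14.660 = BRL 28,152.32
Profit = BRL 28,152.32 − BRL 28,000.00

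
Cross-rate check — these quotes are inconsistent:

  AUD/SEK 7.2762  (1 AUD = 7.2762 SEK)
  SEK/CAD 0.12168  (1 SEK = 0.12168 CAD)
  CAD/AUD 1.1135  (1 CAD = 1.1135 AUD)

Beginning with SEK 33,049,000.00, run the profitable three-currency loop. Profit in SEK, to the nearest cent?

Profitable loop is SEK → AUD → CAD → SEK:
SEK 33,049,000.00 ÷ 7.2762 = AUD 4,542,068.66
AUD 4,542,068.66 ÷ 1.1135 = CAD 4,079,091.75
CAD 4,079,091.75 ÷ 0.12168 = SEK 33,523,107.73
Profit = SEK 33,523,107.73 − SEK 33,049,000.00

Profit: SEK 474,107.73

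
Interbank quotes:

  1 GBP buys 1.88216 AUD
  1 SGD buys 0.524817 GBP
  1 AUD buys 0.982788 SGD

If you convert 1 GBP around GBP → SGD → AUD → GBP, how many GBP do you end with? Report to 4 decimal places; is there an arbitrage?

1.0301 (arbitrage exists)

Around GBP → SGD → AUD → GBP: 1 ÷ 0.524817 ÷ 0.982788 ÷ 1.88216 = 1.030091
Product > 1; profitable direction is GBP → SGD → AUD → GBP.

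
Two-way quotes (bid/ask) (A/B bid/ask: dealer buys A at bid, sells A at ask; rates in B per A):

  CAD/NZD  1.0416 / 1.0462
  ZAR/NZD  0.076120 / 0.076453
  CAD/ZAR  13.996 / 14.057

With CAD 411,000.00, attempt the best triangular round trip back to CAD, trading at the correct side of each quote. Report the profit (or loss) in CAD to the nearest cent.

Best loop CAD → ZAR → NZD → CAD:
CAD 411,000.00 × 13.996 (sell CAD at bid) = ZAR 5,752,356.00
ZAR 5,752,356.00 × 0.076120 (sell ZAR at bid) = NZD 437,869.34
NZD 437,869.34 ÷ 1.0462 (buy CAD at ask) = CAD 418,533.11

Net profit: CAD 7,533.11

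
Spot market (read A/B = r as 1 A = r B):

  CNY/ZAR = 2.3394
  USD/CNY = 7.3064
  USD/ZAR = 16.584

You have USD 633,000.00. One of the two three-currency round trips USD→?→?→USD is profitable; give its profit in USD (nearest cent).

Profitable loop is USD → CNY → ZAR → USD:
USD 633,000.00 × 7.3064 = CNY 4,624,951.20
CNY 4,624,951.20 × 2.3394 = ZAR 10,819,610.84
ZAR 10,819,610.84 ÷ 16.584 = USD 652,412.62
Profit = USD 652,412.62 − USD 633,000.00

Profit: USD 19,412.62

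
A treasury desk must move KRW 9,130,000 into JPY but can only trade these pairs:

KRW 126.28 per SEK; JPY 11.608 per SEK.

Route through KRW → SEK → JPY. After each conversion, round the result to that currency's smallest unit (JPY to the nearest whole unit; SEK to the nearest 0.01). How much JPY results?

KRW 9,130,000 ÷ 126.28 = SEK 72,299.65
SEK 72,299.65 × 11.608 = JPY 839,254

JPY 839,254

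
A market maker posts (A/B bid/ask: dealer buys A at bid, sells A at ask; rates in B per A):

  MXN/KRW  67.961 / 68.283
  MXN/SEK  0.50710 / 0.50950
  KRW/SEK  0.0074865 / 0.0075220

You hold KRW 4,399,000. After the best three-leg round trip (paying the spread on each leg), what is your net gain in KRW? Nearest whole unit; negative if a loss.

Net result: KRW -6,130 (no profitable arbitrage after spreads)

Best loop KRW → SEK → MXN → KRW:
KRW 4,399,000 × 0.0074865 (sell KRW at bid) = SEK 32,933.11
SEK 32,933.11 ÷ 0.50950 (buy MXN at ask) = MXN 64,638.10
MXN 64,638.10 × 67.961 (sell MXN at bid) = KRW 4,392,870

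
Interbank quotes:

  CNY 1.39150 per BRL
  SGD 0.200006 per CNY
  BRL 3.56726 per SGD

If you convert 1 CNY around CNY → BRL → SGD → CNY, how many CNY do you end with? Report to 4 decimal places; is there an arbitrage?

1.0073 (arbitrage exists)

Around CNY → BRL → SGD → CNY: 1 ÷ 1.39150 ÷ 3.56726 ÷ 0.200006 = 1.007254
Product > 1; profitable direction is CNY → BRL → SGD → CNY.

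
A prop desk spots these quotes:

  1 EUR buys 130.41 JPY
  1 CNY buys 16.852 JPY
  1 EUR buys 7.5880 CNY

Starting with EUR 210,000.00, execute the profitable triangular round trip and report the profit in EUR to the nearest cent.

Profitable loop is EUR → JPY → CNY → EUR:
EUR 210,000.00 × 130.41 = JPY 27,386,100
JPY 27,386,100 ÷ 16.852 = CNY 1,625,094.94
CNY 1,625,094.94 ÷ 7.5880 = EUR 214,166.44
Profit = EUR 214,166.44 − EUR 210,000.00

Profit: EUR 4,166.44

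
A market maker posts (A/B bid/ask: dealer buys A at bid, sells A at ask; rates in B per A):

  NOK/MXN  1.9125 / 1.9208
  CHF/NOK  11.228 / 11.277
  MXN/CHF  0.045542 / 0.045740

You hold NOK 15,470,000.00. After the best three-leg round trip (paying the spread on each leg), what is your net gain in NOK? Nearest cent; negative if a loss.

Net profit: NOK 144,152.83

Best loop NOK → CHF → MXN → NOK:
NOK 15,470,000.00 ÷ 11.277 (buy CHF at ask) = CHF 1,371,818.75
CHF 1,371,818.75 ÷ 0.045740 (buy MXN at ask) = MXN 29,991,664.76
MXN 29,991,664.76 ÷ 1.9208 (buy NOK at ask) = NOK 15,614,152.83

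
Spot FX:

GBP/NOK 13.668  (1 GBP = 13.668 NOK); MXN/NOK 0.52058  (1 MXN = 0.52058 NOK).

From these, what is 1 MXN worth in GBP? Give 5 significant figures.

MXN/GBP = 0.038088

1 MXN × 0.52058 = 0.52058 NOK
0.52058 NOK ÷ 13.668 = 0.0380875 GBP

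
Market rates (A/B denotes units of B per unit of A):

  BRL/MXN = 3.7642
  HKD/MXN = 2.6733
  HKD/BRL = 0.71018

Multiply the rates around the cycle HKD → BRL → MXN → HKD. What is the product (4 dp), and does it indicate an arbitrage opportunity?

Around HKD → BRL → MXN → HKD: 1 × 0.71018 × 3.7642 ÷ 2.6733 = 0.999985
Product ≈ 1 (deviation 0.002%, within rounding noise).

1.0000 (no arbitrage)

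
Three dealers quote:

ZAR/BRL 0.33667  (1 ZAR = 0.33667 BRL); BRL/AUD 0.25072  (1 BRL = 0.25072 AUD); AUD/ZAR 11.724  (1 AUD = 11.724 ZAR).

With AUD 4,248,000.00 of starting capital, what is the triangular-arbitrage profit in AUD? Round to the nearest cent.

Profitable loop is AUD → BRL → ZAR → AUD:
AUD 4,248,000.00 ÷ 0.25072 = BRL 16,943,203.57
BRL 16,943,203.57 ÷ 0.33667 = ZAR 50,325,848.97
ZAR 50,325,848.97 ÷ 11.724 = AUD 4,292,549.38
Profit = AUD 4,292,549.38 − AUD 4,248,000.00

Profit: AUD 44,549.38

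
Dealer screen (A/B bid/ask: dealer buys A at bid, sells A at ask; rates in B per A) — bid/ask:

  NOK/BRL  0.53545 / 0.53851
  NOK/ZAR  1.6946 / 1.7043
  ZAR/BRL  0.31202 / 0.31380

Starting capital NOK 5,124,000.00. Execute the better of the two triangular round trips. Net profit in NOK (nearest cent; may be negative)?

Best loop NOK → BRL → ZAR → NOK:
NOK 5,124,000.00 × 0.53545 (sell NOK at bid) = BRL 2,743,645.80
BRL 2,743,645.80 ÷ 0.31380 (buy ZAR at ask) = ZAR 8,743,294.46
ZAR 8,743,294.46 ÷ 1.7043 (buy NOK at ask) = NOK 5,130,138.15

Net profit: NOK 6,138.15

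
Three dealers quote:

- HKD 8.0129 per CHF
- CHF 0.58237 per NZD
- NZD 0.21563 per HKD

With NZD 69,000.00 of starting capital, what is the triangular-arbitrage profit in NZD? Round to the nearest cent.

Profitable loop is NZD → CHF → HKD → NZD:
NZD 69,000.00 × 0.58237 = CHF 40,183.53
CHF 40,183.53 × 8.0129 = HKD 321,986.61
HKD 321,986.61 × 0.21563 = NZD 69,429.97
Profit = NZD 69,429.97 − NZD 69,000.00

Profit: NZD 429.97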